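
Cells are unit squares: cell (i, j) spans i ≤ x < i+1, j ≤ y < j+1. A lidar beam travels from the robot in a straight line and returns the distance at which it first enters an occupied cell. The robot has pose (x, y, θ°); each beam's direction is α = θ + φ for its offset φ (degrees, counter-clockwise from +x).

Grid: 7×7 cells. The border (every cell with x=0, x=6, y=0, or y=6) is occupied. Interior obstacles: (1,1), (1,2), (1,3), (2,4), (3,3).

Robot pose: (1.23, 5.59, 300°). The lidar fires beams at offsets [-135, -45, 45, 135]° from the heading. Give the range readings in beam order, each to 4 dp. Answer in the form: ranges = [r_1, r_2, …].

ranges = [0.2381, 0.8887, 4.9383, 0.4245]

beam 1: φ=-135°, α=165°
  cosα=-0.9659 sinα=0.2588 | (1,5) | tMaxX 0.2381 tMaxY 1.5841 | tΔX 1.0353 tΔY 3.8637
    t=0.2381 [x] (0,5) — stop
  → r_1 = 0.2381
beam 2: φ=-45°, α=255°
  cosα=-0.2588 sinα=-0.9659 | (1,5) | tMaxX 0.8887 tMaxY 0.6108 | tΔX 3.8637 tΔY 1.0353
    t=0.6108 [y] (1,4)
    t=0.8887 [x] (0,4) — stop
  → r_2 = 0.8887
beam 3: φ=45°, α=345°
  cosα=0.9659 sinα=-0.2588 | (1,5) | tMaxX 0.7972 tMaxY 2.2796 | tΔX 1.0353 tΔY 3.8637
    t=0.7972 [x] (2,5)
    t=1.8324 [x] (3,5)
    t=2.2796 [y] (3,4)
    t=2.8677 [x] (4,4)
    t=3.9030 [x] (5,4)
    t=4.9383 [x] (6,4) — stop
  → r_3 = 4.9383
beam 4: φ=135°, α=75°
  cosα=0.2588 sinα=0.9659 | (1,5) | tMaxX 2.9751 tMaxY 0.4245 | tΔX 3.8637 tΔY 1.0353
    t=0.4245 [y] (1,6) — stop
  → r_4 = 0.4245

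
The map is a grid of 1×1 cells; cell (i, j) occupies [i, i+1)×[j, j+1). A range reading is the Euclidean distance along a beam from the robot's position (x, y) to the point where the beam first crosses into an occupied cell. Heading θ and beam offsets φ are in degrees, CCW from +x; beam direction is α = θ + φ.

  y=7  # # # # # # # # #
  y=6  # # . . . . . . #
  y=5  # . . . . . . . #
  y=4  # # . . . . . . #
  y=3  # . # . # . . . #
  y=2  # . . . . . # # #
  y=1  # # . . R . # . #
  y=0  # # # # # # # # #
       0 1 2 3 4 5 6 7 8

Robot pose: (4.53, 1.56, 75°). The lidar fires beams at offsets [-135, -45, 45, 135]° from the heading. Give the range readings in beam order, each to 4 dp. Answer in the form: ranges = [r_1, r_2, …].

beam 1: φ=-135°, α=300°
  dir = (cos 300°, sin 300°) = (0.5000, -0.8660); from cell (4,1)
  next x-line at t=0.9400, next y-line at t=0.6466; Δt_x=2.0000, Δt_y=1.1547
    y: enter (4,0) at t=0.6466 ← occupied
  → r_1 = 0.6466
beam 2: φ=-45°, α=30°
  dir = (cos 30°, sin 30°) = (0.8660, 0.5000); from cell (4,1)
  next x-line at t=0.5427, next y-line at t=0.8800; Δt_x=1.1547, Δt_y=2.0000
    x: enter (5,1) at t=0.5427
    y: enter (5,2) at t=0.8800
    x: enter (6,2) at t=1.6974 ← occupied
  → r_2 = 1.6974
beam 3: φ=45°, α=120°
  dir = (cos 120°, sin 120°) = (-0.5000, 0.8660); from cell (4,1)
  next x-line at t=1.0600, next y-line at t=0.5081; Δt_x=2.0000, Δt_y=1.1547
    y: enter (4,2) at t=0.5081
    x: enter (3,2) at t=1.0600
    y: enter (3,3) at t=1.6628
    y: enter (3,4) at t=2.8175
    x: enter (2,4) at t=3.0600
    y: enter (2,5) at t=3.9722
    x: enter (1,5) at t=5.0600
    y: enter (1,6) at t=5.1269 ← occupied
  → r_3 = 5.1269
beam 4: φ=135°, α=210°
  dir = (cos 210°, sin 210°) = (-0.8660, -0.5000); from cell (4,1)
  next x-line at t=0.6120, next y-line at t=1.1200; Δt_x=1.1547, Δt_y=2.0000
    x: enter (3,1) at t=0.6120
    y: enter (3,0) at t=1.1200 ← occupied
  → r_4 = 1.1200

ranges = [0.6466, 1.6974, 5.1269, 1.1200]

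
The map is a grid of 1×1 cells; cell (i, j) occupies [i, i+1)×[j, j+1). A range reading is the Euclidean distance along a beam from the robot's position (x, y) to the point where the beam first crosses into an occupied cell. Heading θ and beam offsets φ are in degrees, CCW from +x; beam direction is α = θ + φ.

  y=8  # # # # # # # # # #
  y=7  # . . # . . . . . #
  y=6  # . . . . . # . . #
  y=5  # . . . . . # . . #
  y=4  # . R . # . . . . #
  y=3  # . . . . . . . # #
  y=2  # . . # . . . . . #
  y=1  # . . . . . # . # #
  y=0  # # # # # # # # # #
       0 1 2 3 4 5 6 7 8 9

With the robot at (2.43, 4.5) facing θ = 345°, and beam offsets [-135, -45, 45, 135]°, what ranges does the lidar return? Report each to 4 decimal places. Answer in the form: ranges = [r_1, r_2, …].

ranges = [1.6512, 1.7321, 4.1223, 2.8600]

beam 1: φ=-135°, α=210°
  cosα=-0.8660 sinα=-0.5000 | (2,4) | tMaxX 0.4965 tMaxY 1.0000 | tΔX 1.1547 tΔY 2.0000
    t=0.4965 [x] (1,4)
    t=1.0000 [y] (1,3)
    t=1.6512 [x] (0,3) — stop
  → r_1 = 1.6512
beam 2: φ=-45°, α=300°
  cosα=0.5000 sinα=-0.8660 | (2,4) | tMaxX 1.1400 tMaxY 0.5774 | tΔX 2.0000 tΔY 1.1547
    t=0.5774 [y] (2,3)
    t=1.1400 [x] (3,3)
    t=1.7321 [y] (3,2) — stop
  → r_2 = 1.7321
beam 3: φ=45°, α=30°
  cosα=0.8660 sinα=0.5000 | (2,4) | tMaxX 0.6582 tMaxY 1.0000 | tΔX 1.1547 tΔY 2.0000
    t=0.6582 [x] (3,4)
    t=1.0000 [y] (3,5)
    t=1.8129 [x] (4,5)
    t=2.9676 [x] (5,5)
    t=3.0000 [y] (5,6)
    t=4.1223 [x] (6,6) — stop
  → r_3 = 4.1223
beam 4: φ=135°, α=120°
  cosα=-0.5000 sinα=0.8660 | (2,4) | tMaxX 0.8600 tMaxY 0.5774 | tΔX 2.0000 tΔY 1.1547
    t=0.5774 [y] (2,5)
    t=0.8600 [x] (1,5)
    t=1.7321 [y] (1,6)
    t=2.8600 [x] (0,6) — stop
  → r_4 = 2.8600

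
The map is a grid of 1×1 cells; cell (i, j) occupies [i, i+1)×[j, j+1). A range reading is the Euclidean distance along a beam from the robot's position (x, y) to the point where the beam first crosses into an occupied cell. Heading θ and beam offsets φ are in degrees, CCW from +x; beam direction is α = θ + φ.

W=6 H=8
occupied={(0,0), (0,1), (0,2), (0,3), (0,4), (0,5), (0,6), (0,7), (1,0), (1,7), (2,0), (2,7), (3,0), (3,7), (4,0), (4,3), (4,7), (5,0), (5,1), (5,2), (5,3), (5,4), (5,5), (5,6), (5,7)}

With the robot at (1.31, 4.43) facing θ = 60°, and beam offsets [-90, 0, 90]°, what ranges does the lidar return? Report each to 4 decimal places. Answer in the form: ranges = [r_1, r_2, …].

beam 1: φ=-90°, α=330°
  d=(0.8660,-0.5000)  start (1,4)  tX=0.7967 tY=0.8600  stride 1/|dx|=1.1547 1/|dy|=2.0000
    cross x-line → (2,4), t=0.7967
    cross y-line → (2,3), t=0.8600
    cross x-line → (3,3), t=1.9514
    cross y-line → (3,2), t=2.8600
    cross x-line → (4,2), t=3.1061
    cross x-line → (5,2), t=4.2608 (wall)
  → r_1 = 4.2608
beam 2: φ=0°, α=60°
  d=(0.5000,0.8660)  start (1,4)  tX=1.3800 tY=0.6582  stride 1/|dx|=2.0000 1/|dy|=1.1547
    cross y-line → (1,5), t=0.6582
    cross x-line → (2,5), t=1.3800
    cross y-line → (2,6), t=1.8129
    cross y-line → (2,7), t=2.9676 (wall)
  → r_2 = 2.9676
beam 3: φ=90°, α=150°
  d=(-0.8660,0.5000)  start (1,4)  tX=0.3580 tY=1.1400  stride 1/|dx|=1.1547 1/|dy|=2.0000
    cross x-line → (0,4), t=0.3580 (wall)
  → r_3 = 0.3580

ranges = [4.2608, 2.9676, 0.3580]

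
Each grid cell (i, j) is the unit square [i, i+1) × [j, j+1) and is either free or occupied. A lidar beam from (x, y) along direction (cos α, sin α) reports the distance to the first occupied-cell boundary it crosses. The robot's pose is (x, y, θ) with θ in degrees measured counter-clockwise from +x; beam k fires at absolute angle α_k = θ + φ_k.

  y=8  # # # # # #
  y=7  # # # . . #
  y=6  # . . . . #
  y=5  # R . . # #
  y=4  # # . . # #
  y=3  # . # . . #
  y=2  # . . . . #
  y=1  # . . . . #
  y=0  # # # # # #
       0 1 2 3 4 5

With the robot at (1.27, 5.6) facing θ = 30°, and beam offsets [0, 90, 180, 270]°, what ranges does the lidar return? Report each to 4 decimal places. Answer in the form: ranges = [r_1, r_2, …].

ranges = [4.3070, 0.5400, 0.3118, 0.6928]

beam 1: φ=0°, α=30°
  d=(0.8660,0.5000)  start (1,5)  tX=0.8429 tY=0.8000  stride 1/|dx|=1.1547 1/|dy|=2.0000
    cross y-line → (1,6), t=0.8000
    cross x-line → (2,6), t=0.8429
    cross x-line → (3,6), t=1.9976
    cross y-line → (3,7), t=2.8000
    cross x-line → (4,7), t=3.1523
    cross x-line → (5,7), t=4.3070 (wall)
  → r_1 = 4.3070
beam 2: φ=90°, α=120°
  d=(-0.5000,0.8660)  start (1,5)  tX=0.5400 tY=0.4619  stride 1/|dx|=2.0000 1/|dy|=1.1547
    cross y-line → (1,6), t=0.4619
    cross x-line → (0,6), t=0.5400 (wall)
  → r_2 = 0.5400
beam 3: φ=180°, α=210°
  d=(-0.8660,-0.5000)  start (1,5)  tX=0.3118 tY=1.2000  stride 1/|dx|=1.1547 1/|dy|=2.0000
    cross x-line → (0,5), t=0.3118 (wall)
  → r_3 = 0.3118
beam 4: φ=270°, α=300°
  d=(0.5000,-0.8660)  start (1,5)  tX=1.4600 tY=0.6928  stride 1/|dx|=2.0000 1/|dy|=1.1547
    cross y-line → (1,4), t=0.6928 (wall)
  → r_4 = 0.6928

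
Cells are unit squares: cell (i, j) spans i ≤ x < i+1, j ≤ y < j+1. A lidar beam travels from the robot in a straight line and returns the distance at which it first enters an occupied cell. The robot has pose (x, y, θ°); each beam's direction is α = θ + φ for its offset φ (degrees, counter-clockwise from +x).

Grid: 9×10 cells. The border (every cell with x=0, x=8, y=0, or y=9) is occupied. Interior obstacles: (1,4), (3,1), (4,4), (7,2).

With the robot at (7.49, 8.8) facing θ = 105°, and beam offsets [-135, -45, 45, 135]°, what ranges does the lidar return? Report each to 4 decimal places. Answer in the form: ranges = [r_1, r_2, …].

ranges = [0.5889, 0.2309, 0.4000, 4.9800]

beam 1: φ=-135°, α=330°
  cosα=0.8660 sinα=-0.5000 | (7,8) | tMaxX 0.5889 tMaxY 1.6000 | tΔX 1.1547 tΔY 2.0000
    t=0.5889 [x] (8,8) — stop
  → r_1 = 0.5889
beam 2: φ=-45°, α=60°
  cosα=0.5000 sinα=0.8660 | (7,8) | tMaxX 1.0200 tMaxY 0.2309 | tΔX 2.0000 tΔY 1.1547
    t=0.2309 [y] (7,9) — stop
  → r_2 = 0.2309
beam 3: φ=45°, α=150°
  cosα=-0.8660 sinα=0.5000 | (7,8) | tMaxX 0.5658 tMaxY 0.4000 | tΔX 1.1547 tΔY 2.0000
    t=0.4000 [y] (7,9) — stop
  → r_3 = 0.4000
beam 4: φ=135°, α=240°
  cosα=-0.5000 sinα=-0.8660 | (7,8) | tMaxX 0.9800 tMaxY 0.9238 | tΔX 2.0000 tΔY 1.1547
    t=0.9238 [y] (7,7)
    t=0.9800 [x] (6,7)
    t=2.0785 [y] (6,6)
    t=2.9800 [x] (5,6)
    t=3.2332 [y] (5,5)
    t=4.3879 [y] (5,4)
    t=4.9800 [x] (4,4) — stop
  → r_4 = 4.9800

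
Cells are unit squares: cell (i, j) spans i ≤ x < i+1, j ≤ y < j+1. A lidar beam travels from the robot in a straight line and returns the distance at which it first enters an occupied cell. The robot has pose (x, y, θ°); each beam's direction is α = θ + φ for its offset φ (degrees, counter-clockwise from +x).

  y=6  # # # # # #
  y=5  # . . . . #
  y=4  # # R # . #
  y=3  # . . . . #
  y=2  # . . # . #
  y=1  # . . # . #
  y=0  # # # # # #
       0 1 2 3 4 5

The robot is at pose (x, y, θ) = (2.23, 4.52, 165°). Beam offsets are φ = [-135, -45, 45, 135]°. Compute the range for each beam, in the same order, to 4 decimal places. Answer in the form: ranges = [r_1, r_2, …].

ranges = [0.8891, 0.4600, 0.2656, 1.7551]

beam 1: φ=-135°, α=30°
  direction (0.8660, 0.5000); cell (2,4); t to first gridline: x 0.8891, y 0.9600 (then +1.1547 / +2.0000)
    (3,4) via x @ 0.8891  # hit
  → r_1 = 0.8891
beam 2: φ=-45°, α=120°
  direction (-0.5000, 0.8660); cell (2,4); t to first gridline: x 0.4600, y 0.5543 (then +2.0000 / +1.1547)
    (1,4) via x @ 0.4600  # hit
  → r_2 = 0.4600
beam 3: φ=45°, α=210°
  direction (-0.8660, -0.5000); cell (2,4); t to first gridline: x 0.2656, y 1.0400 (then +1.1547 / +2.0000)
    (1,4) via x @ 0.2656  # hit
  → r_3 = 0.2656
beam 4: φ=135°, α=300°
  direction (0.5000, -0.8660); cell (2,4); t to first gridline: x 1.5400, y 0.6004 (then +2.0000 / +1.1547)
    (2,3) via y @ 0.6004
    (3,3) via x @ 1.5400
    (3,2) via y @ 1.7551  # hit
  → r_4 = 1.7551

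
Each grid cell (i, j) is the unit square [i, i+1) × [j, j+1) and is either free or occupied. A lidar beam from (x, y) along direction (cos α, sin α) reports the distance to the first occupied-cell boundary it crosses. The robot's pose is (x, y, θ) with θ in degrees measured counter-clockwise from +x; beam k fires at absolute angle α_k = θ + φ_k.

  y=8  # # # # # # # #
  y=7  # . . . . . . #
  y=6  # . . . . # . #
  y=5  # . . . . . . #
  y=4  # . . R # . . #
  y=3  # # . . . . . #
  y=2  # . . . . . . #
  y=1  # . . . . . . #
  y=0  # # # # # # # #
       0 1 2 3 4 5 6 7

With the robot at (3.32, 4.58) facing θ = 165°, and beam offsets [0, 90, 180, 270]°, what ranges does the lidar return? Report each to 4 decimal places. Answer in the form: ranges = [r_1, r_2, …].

ranges = [2.4018, 3.7063, 0.7040, 3.5406]

beam 1: φ=0°, α=165°
  cosα=-0.9659 sinα=0.2588 | (3,4) | tMaxX 0.3313 tMaxY 1.6228 | tΔX 1.0353 tΔY 3.8637
    t=0.3313 [x] (2,4)
    t=1.3666 [x] (1,4)
    t=1.6228 [y] (1,5)
    t=2.4018 [x] (0,5) — stop
  → r_1 = 2.4018
beam 2: φ=90°, α=255°
  cosα=-0.2588 sinα=-0.9659 | (3,4) | tMaxX 1.2364 tMaxY 0.6005 | tΔX 3.8637 tΔY 1.0353
    t=0.6005 [y] (3,3)
    t=1.2364 [x] (2,3)
    t=1.6357 [y] (2,2)
    t=2.6710 [y] (2,1)
    t=3.7063 [y] (2,0) — stop
  → r_2 = 3.7063
beam 3: φ=180°, α=345°
  cosα=0.9659 sinα=-0.2588 | (3,4) | tMaxX 0.7040 tMaxY 2.2409 | tΔX 1.0353 tΔY 3.8637
    t=0.7040 [x] (4,4) — stop
  → r_3 = 0.7040
beam 4: φ=270°, α=75°
  cosα=0.2588 sinα=0.9659 | (3,4) | tMaxX 2.6273 tMaxY 0.4348 | tΔX 3.8637 tΔY 1.0353
    t=0.4348 [y] (3,5)
    t=1.4701 [y] (3,6)
    t=2.5054 [y] (3,7)
    t=2.6273 [x] (4,7)
    t=3.5406 [y] (4,8) — stop
  → r_4 = 3.5406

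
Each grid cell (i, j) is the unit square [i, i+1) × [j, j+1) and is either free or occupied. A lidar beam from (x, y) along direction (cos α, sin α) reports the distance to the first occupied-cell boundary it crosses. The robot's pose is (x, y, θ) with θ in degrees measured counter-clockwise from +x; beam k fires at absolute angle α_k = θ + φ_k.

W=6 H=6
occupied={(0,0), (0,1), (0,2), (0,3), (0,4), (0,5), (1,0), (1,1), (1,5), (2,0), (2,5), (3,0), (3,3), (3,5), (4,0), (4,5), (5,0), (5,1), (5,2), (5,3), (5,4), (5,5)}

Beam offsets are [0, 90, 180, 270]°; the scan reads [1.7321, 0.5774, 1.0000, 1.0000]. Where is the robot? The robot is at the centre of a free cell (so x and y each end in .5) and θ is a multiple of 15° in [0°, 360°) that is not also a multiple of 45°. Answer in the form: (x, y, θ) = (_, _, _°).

(x, y, θ) = (4.5, 2.5, 240°)

Candidates: 14 free-cell centres × 16 headings = 224 poses. Raycast each; keep the one whose scan matches to 4 dp.
  (2.5, 2.5, 30°): beam 1 = 1.0000 ≠ 1.7321 ✗
  (4.5, 3.5, 105°): beam 1 = 1.5529 ≠ 1.7321 ✗
  (3.5, 4.5, 15°): beam 1 = 1.5529 ≠ 1.7321 ✗
  (4.5, 3.5, 285°): beam 1 = 1.9319 ≠ 1.7321 ✗
  (2.5, 2.5, 195°): beam 1 = 1.5529 ≠ 1.7321 ✗
  …
  (4.5, 2.5, 240°): r_1=1.7321, r_2=0.5774, r_3=1.0000, r_4=1.0000 — all match ✓
Unique over the lattice → pose = (4.5, 2.5, 240°).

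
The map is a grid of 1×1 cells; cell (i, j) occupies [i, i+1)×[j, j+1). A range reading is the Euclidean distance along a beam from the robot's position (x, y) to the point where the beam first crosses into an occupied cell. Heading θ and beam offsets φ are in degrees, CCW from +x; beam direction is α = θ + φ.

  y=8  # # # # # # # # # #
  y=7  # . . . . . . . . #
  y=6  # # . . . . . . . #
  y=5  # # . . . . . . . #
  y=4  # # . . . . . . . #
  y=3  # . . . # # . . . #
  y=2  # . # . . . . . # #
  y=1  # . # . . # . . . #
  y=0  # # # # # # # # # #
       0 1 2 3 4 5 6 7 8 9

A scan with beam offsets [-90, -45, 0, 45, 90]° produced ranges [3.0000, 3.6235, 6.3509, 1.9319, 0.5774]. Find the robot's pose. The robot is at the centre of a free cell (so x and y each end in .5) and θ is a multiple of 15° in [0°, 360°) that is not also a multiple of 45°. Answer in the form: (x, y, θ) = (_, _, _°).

(x, y, θ) = (3.5, 7.5, 330°)

Candidates: 47 free-cell centres × 16 headings = 752 poses. Raycast each; keep the one whose scan matches to 4 dp.
  (4.5, 2.5, 210°): beam 1 = 0.5774 ≠ 3.0000 ✗
  (5.5, 7.5, 210°): beam 1 = 0.5774 ≠ 3.0000 ✗
  (4.5, 2.5, 195°): beam 1 = 0.5176 ≠ 3.0000 ✗
  (1.5, 2.5, 240°): beam 1 = 0.5774 ≠ 3.0000 ✗
  …
  (3.5, 7.5, 330°): r_1=3.0000, r_2=3.6235, r_3=6.3509, r_4=1.9319, r_5=0.5774 — all match ✓
Unique over the lattice → pose = (3.5, 7.5, 330°).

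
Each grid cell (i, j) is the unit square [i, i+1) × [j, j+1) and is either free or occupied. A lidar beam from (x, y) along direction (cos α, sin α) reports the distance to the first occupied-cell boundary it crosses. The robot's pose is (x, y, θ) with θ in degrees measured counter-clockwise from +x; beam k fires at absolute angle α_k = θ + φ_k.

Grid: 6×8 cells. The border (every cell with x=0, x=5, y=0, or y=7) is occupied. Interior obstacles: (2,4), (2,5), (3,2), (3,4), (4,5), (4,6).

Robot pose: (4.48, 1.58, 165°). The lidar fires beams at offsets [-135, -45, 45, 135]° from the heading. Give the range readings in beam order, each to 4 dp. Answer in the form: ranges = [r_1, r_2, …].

ranges = [0.6004, 0.9600, 1.1600, 0.6697]

beam 1: φ=-135°, α=30°
  direction (0.8660, 0.5000); cell (4,1); t to first gridline: x 0.6004, y 0.8400 (then +1.1547 / +2.0000)
    (5,1) via x @ 0.6004  # hit
  → r_1 = 0.6004
beam 2: φ=-45°, α=120°
  direction (-0.5000, 0.8660); cell (4,1); t to first gridline: x 0.9600, y 0.4850 (then +2.0000 / +1.1547)
    (4,2) via y @ 0.4850
    (3,2) via x @ 0.9600  # hit
  → r_2 = 0.9600
beam 3: φ=45°, α=210°
  direction (-0.8660, -0.5000); cell (4,1); t to first gridline: x 0.5543, y 1.1600 (then +1.1547 / +2.0000)
    (3,1) via x @ 0.5543
    (3,0) via y @ 1.1600  # hit
  → r_3 = 1.1600
beam 4: φ=135°, α=300°
  direction (0.5000, -0.8660); cell (4,1); t to first gridline: x 1.0400, y 0.6697 (then +2.0000 / +1.1547)
    (4,0) via y @ 0.6697  # hit
  → r_4 = 0.6697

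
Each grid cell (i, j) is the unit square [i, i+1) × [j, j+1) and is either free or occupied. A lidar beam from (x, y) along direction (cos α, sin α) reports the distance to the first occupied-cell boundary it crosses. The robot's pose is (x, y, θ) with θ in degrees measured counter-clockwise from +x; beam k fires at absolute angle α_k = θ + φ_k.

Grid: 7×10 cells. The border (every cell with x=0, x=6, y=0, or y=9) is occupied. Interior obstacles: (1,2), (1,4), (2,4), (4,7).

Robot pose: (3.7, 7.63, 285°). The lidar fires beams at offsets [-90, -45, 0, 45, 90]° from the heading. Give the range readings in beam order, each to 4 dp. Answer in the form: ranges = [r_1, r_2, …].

beam 1: φ=-90°, α=195°
  direction (-0.9659, -0.2588); cell (3,7); t to first gridline: x 0.7247, y 2.4341 (then +1.0353 / +3.8637)
    (2,7) via x @ 0.7247
    (1,7) via x @ 1.7600
    (1,6) via y @ 2.4341
    (0,6) via x @ 2.7952  # hit
  → r_1 = 2.7952
beam 2: φ=-45°, α=240°
  direction (-0.5000, -0.8660); cell (3,7); t to first gridline: x 1.4000, y 0.7275 (then +2.0000 / +1.1547)
    (3,6) via y @ 0.7275
    (2,6) via x @ 1.4000
    (2,5) via y @ 1.8822
    (2,4) via y @ 3.0369  # hit
  → r_2 = 3.0369
beam 3: φ=0°, α=285°
  direction (0.2588, -0.9659); cell (3,7); t to first gridline: x 1.1591, y 0.6522 (then +3.8637 / +1.0353)
    (3,6) via y @ 0.6522
    (4,6) via x @ 1.1591
    (4,5) via y @ 1.6875
    (4,4) via y @ 2.7228
    (4,3) via y @ 3.7581
    (4,2) via y @ 4.7933
    (5,2) via x @ 5.0228
    (5,1) via y @ 5.8286
    (5,0) via y @ 6.8639  # hit
  → r_3 = 6.8639
beam 4: φ=45°, α=330°
  direction (0.8660, -0.5000); cell (3,7); t to first gridline: x 0.3464, y 1.2600 (then +1.1547 / +2.0000)
    (4,7) via x @ 0.3464  # hit
  → r_4 = 0.3464
beam 5: φ=90°, α=15°
  direction (0.9659, 0.2588); cell (3,7); t to first gridline: x 0.3106, y 1.4296 (then +1.0353 / +3.8637)
    (4,7) via x @ 0.3106  # hit
  → r_5 = 0.3106

ranges = [2.7952, 3.0369, 6.8639, 0.3464, 0.3106]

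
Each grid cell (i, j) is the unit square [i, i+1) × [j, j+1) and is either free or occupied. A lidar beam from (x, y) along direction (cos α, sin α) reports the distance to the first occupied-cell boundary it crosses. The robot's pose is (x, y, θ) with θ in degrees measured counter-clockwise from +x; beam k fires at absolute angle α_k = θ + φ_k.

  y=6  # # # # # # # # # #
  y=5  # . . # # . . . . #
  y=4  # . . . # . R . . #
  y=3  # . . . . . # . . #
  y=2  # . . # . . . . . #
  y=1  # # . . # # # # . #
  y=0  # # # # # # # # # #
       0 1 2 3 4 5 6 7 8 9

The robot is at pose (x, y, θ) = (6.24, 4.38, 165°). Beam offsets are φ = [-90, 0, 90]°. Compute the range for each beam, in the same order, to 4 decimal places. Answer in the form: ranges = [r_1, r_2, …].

beam 1: φ=-90°, α=75°
  dir = (cos 75°, sin 75°) = (0.2588, 0.9659); from cell (6,4)
  next x-line at t=2.9364, next y-line at t=0.6419; Δt_x=3.8637, Δt_y=1.0353
    y: enter (6,5) at t=0.6419
    y: enter (6,6) at t=1.6771 ← occupied
  → r_1 = 1.6771
beam 2: φ=0°, α=165°
  dir = (cos 165°, sin 165°) = (-0.9659, 0.2588); from cell (6,4)
  next x-line at t=0.2485, next y-line at t=2.3955; Δt_x=1.0353, Δt_y=3.8637
    x: enter (5,4) at t=0.2485
    x: enter (4,4) at t=1.2837 ← occupied
  → r_2 = 1.2837
beam 3: φ=90°, α=255°
  dir = (cos 255°, sin 255°) = (-0.2588, -0.9659); from cell (6,4)
  next x-line at t=0.9273, next y-line at t=0.3934; Δt_x=3.8637, Δt_y=1.0353
    y: enter (6,3) at t=0.3934 ← occupied
  → r_3 = 0.3934

ranges = [1.6771, 1.2837, 0.3934]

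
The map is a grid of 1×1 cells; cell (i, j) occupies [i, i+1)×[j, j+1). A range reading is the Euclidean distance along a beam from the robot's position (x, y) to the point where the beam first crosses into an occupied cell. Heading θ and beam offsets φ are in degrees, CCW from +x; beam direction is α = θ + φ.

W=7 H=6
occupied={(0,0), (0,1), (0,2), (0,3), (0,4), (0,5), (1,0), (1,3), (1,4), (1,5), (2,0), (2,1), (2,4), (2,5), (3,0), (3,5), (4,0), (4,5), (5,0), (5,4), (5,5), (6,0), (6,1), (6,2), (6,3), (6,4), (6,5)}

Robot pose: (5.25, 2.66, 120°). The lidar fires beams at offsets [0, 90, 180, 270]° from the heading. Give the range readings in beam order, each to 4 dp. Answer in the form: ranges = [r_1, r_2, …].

beam 1: φ=0°, α=120°
  d=(-0.5000,0.8660)  start (5,2)  tX=0.5000 tY=0.3926  stride 1/|dx|=2.0000 1/|dy|=1.1547
    cross y-line → (5,3), t=0.3926
    cross x-line → (4,3), t=0.5000
    cross y-line → (4,4), t=1.5473
    cross x-line → (3,4), t=2.5000
    cross y-line → (3,5), t=2.7020 (wall)
  → r_1 = 2.7020
beam 2: φ=90°, α=210°
  d=(-0.8660,-0.5000)  start (5,2)  tX=0.2887 tY=1.3200  stride 1/|dx|=1.1547 1/|dy|=2.0000
    cross x-line → (4,2), t=0.2887
    cross y-line → (4,1), t=1.3200
    cross x-line → (3,1), t=1.4434
    cross x-line → (2,1), t=2.5981 (wall)
  → r_2 = 2.5981
beam 3: φ=180°, α=300°
  d=(0.5000,-0.8660)  start (5,2)  tX=1.5000 tY=0.7621  stride 1/|dx|=2.0000 1/|dy|=1.1547
    cross y-line → (5,1), t=0.7621
    cross x-line → (6,1), t=1.5000 (wall)
  → r_3 = 1.5000
beam 4: φ=270°, α=30°
  d=(0.8660,0.5000)  start (5,2)  tX=0.8660 tY=0.6800  stride 1/|dx|=1.1547 1/|dy|=2.0000
    cross y-line → (5,3), t=0.6800
    cross x-line → (6,3), t=0.8660 (wall)
  → r_4 = 0.8660

ranges = [2.7020, 2.5981, 1.5000, 0.8660]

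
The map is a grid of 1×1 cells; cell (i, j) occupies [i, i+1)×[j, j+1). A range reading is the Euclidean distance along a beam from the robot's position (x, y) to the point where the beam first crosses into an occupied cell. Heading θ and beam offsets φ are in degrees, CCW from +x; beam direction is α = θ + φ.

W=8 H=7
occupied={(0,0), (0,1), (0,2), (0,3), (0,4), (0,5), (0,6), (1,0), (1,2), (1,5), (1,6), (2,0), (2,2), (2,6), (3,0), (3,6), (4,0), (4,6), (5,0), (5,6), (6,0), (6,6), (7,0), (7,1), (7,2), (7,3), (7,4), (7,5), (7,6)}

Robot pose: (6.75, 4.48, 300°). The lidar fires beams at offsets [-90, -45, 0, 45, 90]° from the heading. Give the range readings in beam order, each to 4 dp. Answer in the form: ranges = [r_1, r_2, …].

ranges = [4.3301, 3.6028, 0.5000, 0.2588, 0.2887]

beam 1: φ=-90°, α=210°
  d=(-0.8660,-0.5000)  start (6,4)  tX=0.8660 tY=0.9600  stride 1/|dx|=1.1547 1/|dy|=2.0000
    cross x-line → (5,4), t=0.8660
    cross y-line → (5,3), t=0.9600
    cross x-line → (4,3), t=2.0207
    cross y-line → (4,2), t=2.9600
    cross x-line → (3,2), t=3.1754
    cross x-line → (2,2), t=4.3301 (wall)
  → r_1 = 4.3301
beam 2: φ=-45°, α=255°
  d=(-0.2588,-0.9659)  start (6,4)  tX=2.8978 tY=0.4969  stride 1/|dx|=3.8637 1/|dy|=1.0353
    cross y-line → (6,3), t=0.4969
    cross y-line → (6,2), t=1.5322
    cross y-line → (6,1), t=2.5675
    cross x-line → (5,1), t=2.8978
    cross y-line → (5,0), t=3.6028 (wall)
  → r_2 = 3.6028
beam 3: φ=0°, α=300°
  d=(0.5000,-0.8660)  start (6,4)  tX=0.5000 tY=0.5543  stride 1/|dx|=2.0000 1/|dy|=1.1547
    cross x-line → (7,4), t=0.5000 (wall)
  → r_3 = 0.5000
beam 4: φ=45°, α=345°
  d=(0.9659,-0.2588)  start (6,4)  tX=0.2588 tY=1.8546  stride 1/|dx|=1.0353 1/|dy|=3.8637
    cross x-line → (7,4), t=0.2588 (wall)
  → r_4 = 0.2588
beam 5: φ=90°, α=30°
  d=(0.8660,0.5000)  start (6,4)  tX=0.2887 tY=1.0400  stride 1/|dx|=1.1547 1/|dy|=2.0000
    cross x-line → (7,4), t=0.2887 (wall)
  → r_5 = 0.2887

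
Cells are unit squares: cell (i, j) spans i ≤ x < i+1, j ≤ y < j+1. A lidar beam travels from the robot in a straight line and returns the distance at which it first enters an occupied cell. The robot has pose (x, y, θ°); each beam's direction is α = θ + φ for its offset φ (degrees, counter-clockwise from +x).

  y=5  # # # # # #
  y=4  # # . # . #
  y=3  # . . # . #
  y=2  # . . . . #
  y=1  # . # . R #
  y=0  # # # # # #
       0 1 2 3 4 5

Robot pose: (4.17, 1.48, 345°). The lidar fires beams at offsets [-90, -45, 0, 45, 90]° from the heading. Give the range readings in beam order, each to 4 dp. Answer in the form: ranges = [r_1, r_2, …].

beam 1: φ=-90°, α=255°
  d=(-0.2588,-0.9659)  start (4,1)  tX=0.6568 tY=0.4969  stride 1/|dx|=3.8637 1/|dy|=1.0353
    cross y-line → (4,0), t=0.4969 (wall)
  → r_1 = 0.4969
beam 2: φ=-45°, α=300°
  d=(0.5000,-0.8660)  start (4,1)  tX=1.6600 tY=0.5543  stride 1/|dx|=2.0000 1/|dy|=1.1547
    cross y-line → (4,0), t=0.5543 (wall)
  → r_2 = 0.5543
beam 3: φ=0°, α=345°
  d=(0.9659,-0.2588)  start (4,1)  tX=0.8593 tY=1.8546  stride 1/|dx|=1.0353 1/|dy|=3.8637
    cross x-line → (5,1), t=0.8593 (wall)
  → r_3 = 0.8593
beam 4: φ=45°, α=30°
  d=(0.8660,0.5000)  start (4,1)  tX=0.9584 tY=1.0400  stride 1/|dx|=1.1547 1/|dy|=2.0000
    cross x-line → (5,1), t=0.9584 (wall)
  → r_4 = 0.9584
beam 5: φ=90°, α=75°
  d=(0.2588,0.9659)  start (4,1)  tX=3.2069 tY=0.5383  stride 1/|dx|=3.8637 1/|dy|=1.0353
    cross y-line → (4,2), t=0.5383
    cross y-line → (4,3), t=1.5736
    cross y-line → (4,4), t=2.6089
    cross x-line → (5,4), t=3.2069 (wall)
  → r_5 = 3.2069

ranges = [0.4969, 0.5543, 0.8593, 0.9584, 3.2069]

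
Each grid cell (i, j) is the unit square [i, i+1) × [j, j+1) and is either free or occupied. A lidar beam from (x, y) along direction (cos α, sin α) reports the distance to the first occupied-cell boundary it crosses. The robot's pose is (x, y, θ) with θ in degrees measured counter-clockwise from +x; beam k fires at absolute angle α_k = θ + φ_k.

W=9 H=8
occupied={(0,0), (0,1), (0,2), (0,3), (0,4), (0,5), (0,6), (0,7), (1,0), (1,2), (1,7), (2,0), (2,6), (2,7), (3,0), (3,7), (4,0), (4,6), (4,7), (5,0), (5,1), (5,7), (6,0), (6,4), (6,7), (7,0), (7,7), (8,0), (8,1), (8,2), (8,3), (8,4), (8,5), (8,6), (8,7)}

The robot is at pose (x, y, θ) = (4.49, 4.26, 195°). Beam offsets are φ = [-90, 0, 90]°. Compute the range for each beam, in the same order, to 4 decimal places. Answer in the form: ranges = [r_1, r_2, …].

ranges = [1.8014, 3.6131, 2.3397]

beam 1: φ=-90°, α=105°
  cosα=-0.2588 sinα=0.9659 | (4,4) | tMaxX 1.8932 tMaxY 0.7661 | tΔX 3.8637 tΔY 1.0353
    t=0.7661 [y] (4,5)
    t=1.8014 [y] (4,6) — stop
  → r_1 = 1.8014
beam 2: φ=0°, α=195°
  cosα=-0.9659 sinα=-0.2588 | (4,4) | tMaxX 0.5073 tMaxY 1.0046 | tΔX 1.0353 tΔY 3.8637
    t=0.5073 [x] (3,4)
    t=1.0046 [y] (3,3)
    t=1.5426 [x] (2,3)
    t=2.5778 [x] (1,3)
    t=3.6131 [x] (0,3) — stop
  → r_2 = 3.6131
beam 3: φ=90°, α=285°
  cosα=0.2588 sinα=-0.9659 | (4,4) | tMaxX 1.9705 tMaxY 0.2692 | tΔX 3.8637 tΔY 1.0353
    t=0.2692 [y] (4,3)
    t=1.3044 [y] (4,2)
    t=1.9705 [x] (5,2)
    t=2.3397 [y] (5,1) — stop
  → r_3 = 2.3397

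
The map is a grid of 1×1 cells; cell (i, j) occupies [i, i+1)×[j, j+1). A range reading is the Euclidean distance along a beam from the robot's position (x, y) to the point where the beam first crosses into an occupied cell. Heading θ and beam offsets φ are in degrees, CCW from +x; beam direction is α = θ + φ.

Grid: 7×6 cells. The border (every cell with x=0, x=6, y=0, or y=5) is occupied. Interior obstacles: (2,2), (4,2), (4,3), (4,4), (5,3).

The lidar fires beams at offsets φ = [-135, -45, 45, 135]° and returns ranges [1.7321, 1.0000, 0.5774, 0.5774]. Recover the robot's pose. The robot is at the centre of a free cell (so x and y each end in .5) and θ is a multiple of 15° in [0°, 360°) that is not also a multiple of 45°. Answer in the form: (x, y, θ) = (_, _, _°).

(x, y, θ) = (1.5, 4.5, 75°)

Candidates: 15 free-cell centres × 16 headings = 240 poses. Raycast each; keep the one whose scan matches to 4 dp.
  (5.5, 2.5, 165°): beam 1 = 0.5774 ≠ 1.7321 ✗
  (3.5, 2.5, 330°): beam 1 = 0.5176 ≠ 1.7321 ✗
  (5.5, 2.5, 330°): beam 1 = 0.5176 ≠ 1.7321 ✗
  …
  (1.5, 4.5, 75°): r_1=1.7321, r_2=1.0000, r_3=0.5774, r_4=0.5774 — all match ✓
Only this pose fits every beam.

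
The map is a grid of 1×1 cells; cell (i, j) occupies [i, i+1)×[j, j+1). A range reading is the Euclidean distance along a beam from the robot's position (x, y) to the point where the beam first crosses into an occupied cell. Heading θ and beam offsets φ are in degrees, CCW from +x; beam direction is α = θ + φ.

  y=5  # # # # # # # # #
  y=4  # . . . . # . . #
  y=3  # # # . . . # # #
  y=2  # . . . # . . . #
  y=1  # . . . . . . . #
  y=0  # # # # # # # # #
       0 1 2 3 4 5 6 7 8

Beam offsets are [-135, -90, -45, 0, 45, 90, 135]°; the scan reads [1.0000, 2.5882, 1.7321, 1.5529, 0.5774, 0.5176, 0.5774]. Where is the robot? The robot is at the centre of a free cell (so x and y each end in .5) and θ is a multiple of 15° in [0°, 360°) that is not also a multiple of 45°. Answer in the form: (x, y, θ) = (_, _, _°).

The pose lattice has 22·16 = 352 candidates. Test each by forward raycasting.
  (1.5, 4.5, 150°): beam 1 = 1.9319 ≠ 1.0000 ✗
  (6.5, 2.5, 60°): beam 1 = 1.5529 ≠ 1.0000 ✗
  (4.5, 3.5, 75°): beam 1 = 0.5774 ≠ 1.0000 ✗
  (1.5, 4.5, 345°): beam 1 = 0.5774 ≠ 1.0000 ✗
  …
  (1.5, 1.5, 105°): r_1=1.0000, r_2=2.5882, r_3=1.7321, r_4=1.5529, r_5=0.5774, r_6=0.5176, r_7=0.5774 — all match ✓
Only this pose fits every beam.

(x, y, θ) = (1.5, 1.5, 105°)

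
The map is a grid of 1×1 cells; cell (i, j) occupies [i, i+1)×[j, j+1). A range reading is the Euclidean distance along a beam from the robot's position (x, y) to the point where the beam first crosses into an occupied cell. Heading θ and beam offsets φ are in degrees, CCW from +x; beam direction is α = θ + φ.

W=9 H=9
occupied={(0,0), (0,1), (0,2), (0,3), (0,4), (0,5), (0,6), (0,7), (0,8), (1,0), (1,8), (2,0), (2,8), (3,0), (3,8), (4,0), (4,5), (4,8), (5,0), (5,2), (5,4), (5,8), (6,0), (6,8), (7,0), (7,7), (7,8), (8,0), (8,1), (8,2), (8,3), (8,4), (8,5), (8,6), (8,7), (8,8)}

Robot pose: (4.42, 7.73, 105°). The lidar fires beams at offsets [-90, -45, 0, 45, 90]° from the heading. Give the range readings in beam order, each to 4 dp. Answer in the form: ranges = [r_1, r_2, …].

beam 1: φ=-90°, α=15°
  d=(0.9659,0.2588)  start (4,7)  tX=0.6005 tY=1.0432  stride 1/|dx|=1.0353 1/|dy|=3.8637
    cross x-line → (5,7), t=0.6005
    cross y-line → (5,8), t=1.0432 (wall)
  → r_1 = 1.0432
beam 2: φ=-45°, α=60°
  d=(0.5000,0.8660)  start (4,7)  tX=1.1600 tY=0.3118  stride 1/|dx|=2.0000 1/|dy|=1.1547
    cross y-line → (4,8), t=0.3118 (wall)
  → r_2 = 0.3118
beam 3: φ=0°, α=105°
  d=(-0.2588,0.9659)  start (4,7)  tX=1.6228 tY=0.2795  stride 1/|dx|=3.8637 1/|dy|=1.0353
    cross y-line → (4,8), t=0.2795 (wall)
  → r_3 = 0.2795
beam 4: φ=45°, α=150°
  d=(-0.8660,0.5000)  start (4,7)  tX=0.4850 tY=0.5400  stride 1/|dx|=1.1547 1/|dy|=2.0000
    cross x-line → (3,7), t=0.4850
    cross y-line → (3,8), t=0.5400 (wall)
  → r_4 = 0.5400
beam 5: φ=90°, α=195°
  d=(-0.9659,-0.2588)  start (4,7)  tX=0.4348 tY=2.8205  stride 1/|dx|=1.0353 1/|dy|=3.8637
    cross x-line → (3,7), t=0.4348
    cross x-line → (2,7), t=1.4701
    cross x-line → (1,7), t=2.5054
    cross y-line → (1,6), t=2.8205
    cross x-line → (0,6), t=3.5406 (wall)
  → r_5 = 3.5406

ranges = [1.0432, 0.3118, 0.2795, 0.5400, 3.5406]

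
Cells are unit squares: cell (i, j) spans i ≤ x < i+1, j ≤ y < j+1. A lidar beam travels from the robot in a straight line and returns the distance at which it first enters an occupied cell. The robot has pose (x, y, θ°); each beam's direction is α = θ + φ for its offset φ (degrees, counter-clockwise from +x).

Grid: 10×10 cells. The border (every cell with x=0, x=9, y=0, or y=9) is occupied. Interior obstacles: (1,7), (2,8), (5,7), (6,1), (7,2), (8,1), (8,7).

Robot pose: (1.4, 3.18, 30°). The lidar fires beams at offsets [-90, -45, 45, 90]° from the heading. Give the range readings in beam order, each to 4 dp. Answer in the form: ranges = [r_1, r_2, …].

beam 1: φ=-90°, α=300°
  dir = (cos 300°, sin 300°) = (0.5000, -0.8660); from cell (1,3)
  next x-line at t=1.2000, next y-line at t=0.2078; Δt_x=2.0000, Δt_y=1.1547
    y: enter (1,2) at t=0.2078
    x: enter (2,2) at t=1.2000
    y: enter (2,1) at t=1.3625
    y: enter (2,0) at t=2.5172 ← occupied
  → r_1 = 2.5172
beam 2: φ=-45°, α=345°
  dir = (cos 345°, sin 345°) = (0.9659, -0.2588); from cell (1,3)
  next x-line at t=0.6212, next y-line at t=0.6955; Δt_x=1.0353, Δt_y=3.8637
    x: enter (2,3) at t=0.6212
    y: enter (2,2) at t=0.6955
    x: enter (3,2) at t=1.6564
    x: enter (4,2) at t=2.6917
    x: enter (5,2) at t=3.7270
    y: enter (5,1) at t=4.5592
    x: enter (6,1) at t=4.7623 ← occupied
  → r_2 = 4.7623
beam 3: φ=45°, α=75°
  dir = (cos 75°, sin 75°) = (0.2588, 0.9659); from cell (1,3)
  next x-line at t=2.3182, next y-line at t=0.8489; Δt_x=3.8637, Δt_y=1.0353
    y: enter (1,4) at t=0.8489
    y: enter (1,5) at t=1.8842
    x: enter (2,5) at t=2.3182
    y: enter (2,6) at t=2.9195
    y: enter (2,7) at t=3.9548
    y: enter (2,8) at t=4.9900 ← occupied
  → r_3 = 4.9900
beam 4: φ=90°, α=120°
  dir = (cos 120°, sin 120°) = (-0.5000, 0.8660); from cell (1,3)
  next x-line at t=0.8000, next y-line at t=0.9469; Δt_x=2.0000, Δt_y=1.1547
    x: enter (0,3) at t=0.8000 ← occupied
  → r_4 = 0.8000

ranges = [2.5172, 4.7623, 4.9900, 0.8000]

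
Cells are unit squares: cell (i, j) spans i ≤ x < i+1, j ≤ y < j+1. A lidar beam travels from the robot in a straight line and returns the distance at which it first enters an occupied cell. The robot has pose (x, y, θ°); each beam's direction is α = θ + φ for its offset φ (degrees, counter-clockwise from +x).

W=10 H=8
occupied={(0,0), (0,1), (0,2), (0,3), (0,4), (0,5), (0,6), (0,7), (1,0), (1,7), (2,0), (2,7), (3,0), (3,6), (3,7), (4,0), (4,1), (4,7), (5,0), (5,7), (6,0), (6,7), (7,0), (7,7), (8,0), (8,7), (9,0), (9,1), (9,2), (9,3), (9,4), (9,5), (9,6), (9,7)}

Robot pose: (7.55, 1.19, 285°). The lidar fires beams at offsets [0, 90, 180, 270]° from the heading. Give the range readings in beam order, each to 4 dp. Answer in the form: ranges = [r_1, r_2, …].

beam 1: φ=0°, α=285°
  direction (0.2588, -0.9659); cell (7,1); t to first gridline: x 1.7387, y 0.1967 (then +3.8637 / +1.0353)
    (7,0) via y @ 0.1967  # hit
  → r_1 = 0.1967
beam 2: φ=90°, α=15°
  direction (0.9659, 0.2588); cell (7,1); t to first gridline: x 0.4659, y 3.1296 (then +1.0353 / +3.8637)
    (8,1) via x @ 0.4659
    (9,1) via x @ 1.5012  # hit
  → r_2 = 1.5012
beam 3: φ=180°, α=105°
  direction (-0.2588, 0.9659); cell (7,1); t to first gridline: x 2.1250, y 0.8386 (then +3.8637 / +1.0353)
    (7,2) via y @ 0.8386
    (7,3) via y @ 1.8738
    (6,3) via x @ 2.1250
    (6,4) via y @ 2.9091
    (6,5) via y @ 3.9444
    (6,6) via y @ 4.9797
    (5,6) via x @ 5.9887
    (5,7) via y @ 6.0150  # hit
  → r_3 = 6.0150
beam 4: φ=270°, α=195°
  direction (-0.9659, -0.2588); cell (7,1); t to first gridline: x 0.5694, y 0.7341 (then +1.0353 / +3.8637)
    (6,1) via x @ 0.5694
    (6,0) via y @ 0.7341  # hit
  → r_4 = 0.7341

ranges = [0.1967, 1.5012, 6.0150, 0.7341]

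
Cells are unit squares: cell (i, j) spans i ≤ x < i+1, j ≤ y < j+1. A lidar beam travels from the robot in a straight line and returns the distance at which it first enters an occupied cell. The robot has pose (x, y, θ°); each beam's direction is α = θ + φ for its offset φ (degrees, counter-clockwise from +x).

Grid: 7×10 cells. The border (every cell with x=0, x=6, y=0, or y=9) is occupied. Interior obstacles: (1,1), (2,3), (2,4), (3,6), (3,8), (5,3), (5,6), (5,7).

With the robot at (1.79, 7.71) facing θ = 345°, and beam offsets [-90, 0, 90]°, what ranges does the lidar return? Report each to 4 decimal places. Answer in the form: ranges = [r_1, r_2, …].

ranges = [3.0523, 3.3232, 1.3355]

beam 1: φ=-90°, α=255°
  direction (-0.2588, -0.9659); cell (1,7); t to first gridline: x 3.0523, y 0.7350 (then +3.8637 / +1.0353)
    (1,6) via y @ 0.7350
    (1,5) via y @ 1.7703
    (1,4) via y @ 2.8056
    (0,4) via x @ 3.0523  # hit
  → r_1 = 3.0523
beam 2: φ=0°, α=345°
  direction (0.9659, -0.2588); cell (1,7); t to first gridline: x 0.2174, y 2.7432 (then +1.0353 / +3.8637)
    (2,7) via x @ 0.2174
    (3,7) via x @ 1.2527
    (4,7) via x @ 2.2880
    (4,6) via y @ 2.7432
    (5,6) via x @ 3.3232  # hit
  → r_2 = 3.3232
beam 3: φ=90°, α=75°
  direction (0.2588, 0.9659); cell (1,7); t to first gridline: x 0.8114, y 0.3002 (then +3.8637 / +1.0353)
    (1,8) via y @ 0.3002
    (2,8) via x @ 0.8114
    (2,9) via y @ 1.3355  # hit
  → r_3 = 1.3355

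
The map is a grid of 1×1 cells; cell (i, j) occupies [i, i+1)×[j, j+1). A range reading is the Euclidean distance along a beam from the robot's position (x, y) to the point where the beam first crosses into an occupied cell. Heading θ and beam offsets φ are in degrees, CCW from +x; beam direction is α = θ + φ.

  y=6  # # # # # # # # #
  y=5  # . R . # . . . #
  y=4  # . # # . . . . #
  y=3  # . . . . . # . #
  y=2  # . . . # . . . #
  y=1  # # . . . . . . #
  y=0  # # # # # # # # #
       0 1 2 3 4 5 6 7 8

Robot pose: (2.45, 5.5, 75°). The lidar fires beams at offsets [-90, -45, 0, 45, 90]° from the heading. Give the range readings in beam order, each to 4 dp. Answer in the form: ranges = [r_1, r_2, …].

beam 1: φ=-90°, α=345°
  direction (0.9659, -0.2588); cell (2,5); t to first gridline: x 0.5694, y 1.9319 (then +1.0353 / +3.8637)
    (3,5) via x @ 0.5694
    (4,5) via x @ 1.6047  # hit
  → r_1 = 1.6047
beam 2: φ=-45°, α=30°
  direction (0.8660, 0.5000); cell (2,5); t to first gridline: x 0.6351, y 1.0000 (then +1.1547 / +2.0000)
    (3,5) via x @ 0.6351
    (3,6) via y @ 1.0000  # hit
  → r_2 = 1.0000
beam 3: φ=0°, α=75°
  direction (0.2588, 0.9659); cell (2,5); t to first gridline: x 2.1250, y 0.5176 (then +3.8637 / +1.0353)
    (2,6) via y @ 0.5176  # hit
  → r_3 = 0.5176
beam 4: φ=45°, α=120°
  direction (-0.5000, 0.8660); cell (2,5); t to first gridline: x 0.9000, y 0.5774 (then +2.0000 / +1.1547)
    (2,6) via y @ 0.5774  # hit
  → r_4 = 0.5774
beam 5: φ=90°, α=165°
  direction (-0.9659, 0.2588); cell (2,5); t to first gridline: x 0.4659, y 1.9319 (then +1.0353 / +3.8637)
    (1,5) via x @ 0.4659
    (0,5) via x @ 1.5012  # hit
  → r_5 = 1.5012

ranges = [1.6047, 1.0000, 0.5176, 0.5774, 1.5012]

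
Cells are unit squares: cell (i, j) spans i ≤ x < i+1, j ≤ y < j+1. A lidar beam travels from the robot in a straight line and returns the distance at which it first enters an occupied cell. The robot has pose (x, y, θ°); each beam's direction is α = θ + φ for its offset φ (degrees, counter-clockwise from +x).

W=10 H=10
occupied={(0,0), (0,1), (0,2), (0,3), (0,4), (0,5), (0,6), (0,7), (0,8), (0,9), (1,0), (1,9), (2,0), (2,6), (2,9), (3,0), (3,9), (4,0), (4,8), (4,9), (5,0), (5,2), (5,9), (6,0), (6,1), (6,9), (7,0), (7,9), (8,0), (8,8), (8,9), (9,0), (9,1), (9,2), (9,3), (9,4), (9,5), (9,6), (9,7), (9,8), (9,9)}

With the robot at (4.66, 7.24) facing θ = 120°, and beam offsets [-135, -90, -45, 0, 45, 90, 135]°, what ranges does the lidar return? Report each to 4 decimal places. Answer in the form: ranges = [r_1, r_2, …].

beam 1: φ=-135°, α=345°
  direction (0.9659, -0.2588); cell (4,7); t to first gridline: x 0.3520, y 0.9273 (then +1.0353 / +3.8637)
    (5,7) via x @ 0.3520
    (5,6) via y @ 0.9273
    (6,6) via x @ 1.3873
    (7,6) via x @ 2.4225
    (8,6) via x @ 3.4578
    (9,6) via x @ 4.4931  # hit
  → r_1 = 4.4931
beam 2: φ=-90°, α=30°
  direction (0.8660, 0.5000); cell (4,7); t to first gridline: x 0.3926, y 1.5200 (then +1.1547 / +2.0000)
    (5,7) via x @ 0.3926
    (5,8) via y @ 1.5200
    (6,8) via x @ 1.5473
    (7,8) via x @ 2.7020
    (7,9) via y @ 3.5200  # hit
  → r_2 = 3.5200
beam 3: φ=-45°, α=75°
  direction (0.2588, 0.9659); cell (4,7); t to first gridline: x 1.3137, y 0.7868 (then +3.8637 / +1.0353)
    (4,8) via y @ 0.7868  # hit
  → r_3 = 0.7868
beam 4: φ=0°, α=120°
  direction (-0.5000, 0.8660); cell (4,7); t to first gridline: x 1.3200, y 0.8776 (then +2.0000 / +1.1547)
    (4,8) via y @ 0.8776  # hit
  → r_4 = 0.8776
beam 5: φ=45°, α=165°
  direction (-0.9659, 0.2588); cell (4,7); t to first gridline: x 0.6833, y 2.9364 (then +1.0353 / +3.8637)
    (3,7) via x @ 0.6833
    (2,7) via x @ 1.7186
    (1,7) via x @ 2.7538
    (1,8) via y @ 2.9364
    (0,8) via x @ 3.7891  # hit
  → r_5 = 3.7891
beam 6: φ=90°, α=210°
  direction (-0.8660, -0.5000); cell (4,7); t to first gridline: x 0.7621, y 0.4800 (then +1.1547 / +2.0000)
    (4,6) via y @ 0.4800
    (3,6) via x @ 0.7621
    (2,6) via x @ 1.9168  # hit
  → r_6 = 1.9168
beam 7: φ=135°, α=255°
  direction (-0.2588, -0.9659); cell (4,7); t to first gridline: x 2.5500, y 0.2485 (then +3.8637 / +1.0353)
    (4,6) via y @ 0.2485
    (4,5) via y @ 1.2837
    (4,4) via y @ 2.3190
    (3,4) via x @ 2.5500
    (3,3) via y @ 3.3543
    (3,2) via y @ 4.3896
    (3,1) via y @ 5.4248
    (2,1) via x @ 6.4137
    (2,0) via y @ 6.4601  # hit
  → r_7 = 6.4601

ranges = [4.4931, 3.5200, 0.7868, 0.8776, 3.7891, 1.9168, 6.4601]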